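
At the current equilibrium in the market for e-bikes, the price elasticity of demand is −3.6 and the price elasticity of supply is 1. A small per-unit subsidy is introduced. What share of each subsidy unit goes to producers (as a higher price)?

Producer share = 18/23

For a small subsidy around the equilibrium, the benefit split depends on the relative slopes, which at a point are proportional to the elasticities.
Buyer share = εs/(εs + |εd|) = 1/(1 + 3.6) = 5/23; seller share = |εd|/(εs + |εd|) = 18/23.
So producers capture 18/23 of the subsidy.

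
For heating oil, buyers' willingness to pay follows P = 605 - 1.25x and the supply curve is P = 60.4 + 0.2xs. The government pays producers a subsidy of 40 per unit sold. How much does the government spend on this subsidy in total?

Government cost = 467680/29

Pre-subsidy: 605 - 1.25x = 60.4 + 0.2x gives x* = 10892/29 and P* = 3930/29.
With the subsidy, sellers receive Ps = Pb + 40 for each unit, where Pb is the price buyers pay.
On the curves, Pb = 605 - 1.25x and Ps = 60.4 + 0.2x; the wedge Ps − Pb = 40 gives 60.4 + 0.2x − (605 - 1.25x) = 40, so x' = 11692/29.
Then Pb = 605 − 1.25·(11692/29) = 2930/29 and Ps = 60.4 + 0.2·(11692/29) = 4090/29.
Government outlay = subsidy × quantity = 40 × 11692/29 = 467680/29.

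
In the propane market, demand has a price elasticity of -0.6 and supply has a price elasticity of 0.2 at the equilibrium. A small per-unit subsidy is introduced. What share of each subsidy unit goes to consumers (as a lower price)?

Consumer share = 0.25

For a small subsidy around the equilibrium, the benefit split depends on the relative slopes, which at a point are proportional to the elasticities.
Buyer share = εs/(εs + |εd|) = 0.2/(0.2 + 0.6) = 0.25; seller share = |εd|/(εs + |εd|) = 0.75.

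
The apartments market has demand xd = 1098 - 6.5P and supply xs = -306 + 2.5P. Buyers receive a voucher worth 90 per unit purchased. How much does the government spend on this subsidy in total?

Government cost = 22185

Pre-subsidy: 1098 - 6.5P = -306 + 2.5P gives P* = 156, x* = 84.
With the rebate, buyers effectively pay Pb = Ps − 90, where Ps is the price sellers receive.
Demand in terms of Ps becomes xd = 1098 − 6.5(Ps − 90) = 1683 - 6.5Ps. Setting this equal to supply: 1683 - 6.5Ps = -306 + 2.5Ps, so Ps = 221.
Buyers pay Pb = 221 − 90 = 131; x' = -306 + 2.5·221 = 246.5.
Government outlay = subsidy × quantity = 90 × 246.5 = 22185.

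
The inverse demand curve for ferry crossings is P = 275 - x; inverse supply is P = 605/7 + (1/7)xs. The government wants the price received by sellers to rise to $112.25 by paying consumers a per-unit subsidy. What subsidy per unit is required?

Required subsidy s = $18 per unit

At a seller price of 112.25, quantity supplied is -605 + 7·112.25 = 180.75.
Buyers absorb 180.75 only when they pay Pb = 275 − 1·180.75 = 94.25.
s = Ps − Pb = 112.25 − 94.25 = 18.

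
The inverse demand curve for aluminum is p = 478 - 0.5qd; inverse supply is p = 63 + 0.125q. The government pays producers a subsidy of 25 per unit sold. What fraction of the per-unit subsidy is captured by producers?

Pre-subsidy: 478 - 0.5q = 63 + 0.125q gives q* = 664 and p* = 146.
With the subsidy, sellers receive ps = pb + 25 for each unit, where pb is the price buyers pay.
On the curves, pb = 478 - 0.5q and ps = 63 + 0.125q; the wedge ps − pb = 25 gives 63 + 0.125q − (478 - 0.5q) = 25, so q' = 704.
Then pb = 478 − 0.5·704 = 126 and ps = 63 + 0.125·704 = 151.
Buyers' price falls by p* − pb = 146 − 126 = 20; sellers' price rises by ps − p* = 151 − 146 = 5.
So producers capture 5/25 = 0.2 of each unit of subsidy.

Producer share = 0.2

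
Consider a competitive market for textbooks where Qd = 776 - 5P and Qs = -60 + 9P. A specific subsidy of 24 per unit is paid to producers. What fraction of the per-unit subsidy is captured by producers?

Pre-subsidy: 776 - 5P = -60 + 9P gives P* = 418/7, Q* = 3342/7.
With the subsidy, sellers receive Ps = Pb + 24 for each unit, where Pb is the price buyers pay.
Supply in terms of Pb becomes Qs = -60 + 9(Pb + 24) = 156 + 9Pb. Setting this equal to demand: 776 - 5Pb = 156 + 9Pb, so Pb = 310/7.
Sellers receive Ps = 310/7 + 24 = 478/7; Q' = 776 − 5·(310/7) = 3882/7.
Buyers' price falls by P* − Pb = 418/7 − 310/7 = 108/7; sellers' price rises by Ps − P* = 478/7 − 418/7 = 60/7.
So producers capture (60/7)/24 = 5/14 of each unit of subsidy.

Producer share = 5/14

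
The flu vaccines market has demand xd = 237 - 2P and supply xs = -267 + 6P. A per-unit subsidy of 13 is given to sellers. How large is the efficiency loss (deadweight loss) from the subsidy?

Pre-subsidy: 237 - 2P = -267 + 6P gives P* = 63, x* = 111.
With the subsidy, sellers receive Ps = Pb + 13 for each unit, where Pb is the price buyers pay.
Supply in terms of Pb becomes xs = -267 + 6(Pb + 13) = -189 + 6Pb. Setting this equal to demand: 237 - 2Pb = -189 + 6Pb, so Pb = 53.25.
Sellers receive Ps = 53.25 + 13 = 66.25; x' = 237 − 2·53.25 = 130.5.
The subsidy expands output by 130.5 − 111 = 19.5 past the efficient level; on those units the gap between marginal cost and willingness to pay runs from 0 up to 13.
DWL = ½ × 13 × 19.5 = 126.75.

Deadweight loss = 126.75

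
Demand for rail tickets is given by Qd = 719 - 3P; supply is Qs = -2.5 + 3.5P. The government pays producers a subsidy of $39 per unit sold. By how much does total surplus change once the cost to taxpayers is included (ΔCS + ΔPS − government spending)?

Net change in total surplus = -$1228.5

Pre-subsidy: 719 - 3P = -2.5 + 3.5P gives P* = 111, Q* = 386.
With the subsidy, sellers receive Ps = Pb + 39 for each unit, where Pb is the price buyers pay.
Supply in terms of Pb becomes Qs = -2.5 + 3.5(Pb + 39) = 134 + 3.5Pb. Setting this equal to demand: 719 - 3Pb = 134 + 3.5Pb, so Pb = 90.
Sellers receive Ps = 90 + 39 = 129; Q' = 719 − 3·90 = 449.
ΔCS = ½(386 + 449)(111 − 90) = 8767.5; ΔPS = ½(386 + 449)(129 − 111) = 7515.
Government spending = 39 × 449 = 17511.
Net change = 8767.5 + 7515 − 17511 = -1228.5. The loss equals the DWL triangle ½·39·63.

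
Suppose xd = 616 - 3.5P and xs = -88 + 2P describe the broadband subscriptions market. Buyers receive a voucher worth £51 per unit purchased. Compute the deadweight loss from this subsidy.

Pre-subsidy: 616 - 3.5P = -88 + 2P gives P* = 128, x* = 168.
With the rebate, buyers effectively pay Pb = Ps − 51, where Ps is the price sellers receive.
Demand in terms of Ps becomes xd = 616 − 3.5(Ps − 51) = 794.5 - 3.5Ps. Setting this equal to supply: 794.5 - 3.5Ps = -88 + 2Ps, so Ps = 1765/11.
Buyers pay Pb = 1765/11 − 51 = 1204/11; x' = -88 + 2·(1765/11) = 2562/11.
The subsidy expands output by 2562/11 − 168 = 714/11 past the efficient level; on those units the gap between marginal cost and willingness to pay runs from 0 up to 51.
DWL = ½ × 51 × 714/11 = 18207/11.

Deadweight loss = 18207/11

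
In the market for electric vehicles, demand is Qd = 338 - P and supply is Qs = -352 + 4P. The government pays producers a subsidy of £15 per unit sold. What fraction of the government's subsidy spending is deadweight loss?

DWL / government spending = 3/106

Pre-subsidy: 338 - P = -352 + 4P gives P* = 138, Q* = 200.
With the subsidy, sellers receive Ps = Pb + 15 for each unit, where Pb is the price buyers pay.
Supply in terms of Pb becomes Qs = -352 + 4(Pb + 15) = -292 + 4Pb. Setting this equal to demand: 338 - Pb = -292 + 4Pb, so Pb = 126.
Sellers receive Ps = 126 + 15 = 141; Q' = 338 − 1·126 = 212.
ΔCS = ½(200 + 212)(138 − 126) = 2472; ΔPS = ½(200 + 212)(141 − 138) = 618.
Government spending = 15 × 212 = 3180.
DWL = ½ × 15 × (212 − 200) = 90; fraction = 90 / 3180 = 3/106.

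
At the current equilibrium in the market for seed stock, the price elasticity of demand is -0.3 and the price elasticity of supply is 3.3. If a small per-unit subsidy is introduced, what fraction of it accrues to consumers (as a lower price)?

Consumer share = 11/12

For a small subsidy around the equilibrium, the benefit split depends on the relative slopes, which at a point are proportional to the elasticities.
Buyer share = εs/(εs + |εd|) = 3.3/(3.3 + 0.3) = 11/12; seller share = |εd|/(εs + |εd|) = 1/12.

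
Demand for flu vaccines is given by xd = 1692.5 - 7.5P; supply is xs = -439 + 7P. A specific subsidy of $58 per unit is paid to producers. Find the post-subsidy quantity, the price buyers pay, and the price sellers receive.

Pre-subsidy: 1692.5 - 7.5P = -439 + 7P gives P* = 147, x* = 590.
With the subsidy, sellers receive Ps = Pb + 58 for each unit, where Pb is the price buyers pay.
Supply in terms of Pb becomes xs = -439 + 7(Pb + 58) = -33 + 7Pb. Setting this equal to demand: 1692.5 - 7.5Pb = -33 + 7Pb, so Pb = 119.
Sellers receive Ps = 119 + 58 = 177; x' = 1692.5 − 7.5·119 = 800.

x' = 800; buyers pay $119; sellers receive $177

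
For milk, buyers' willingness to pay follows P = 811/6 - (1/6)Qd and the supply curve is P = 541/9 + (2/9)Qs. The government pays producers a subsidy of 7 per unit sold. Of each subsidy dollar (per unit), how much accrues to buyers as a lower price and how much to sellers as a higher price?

Pre-subsidy: 811/6 - (1/6)Q = 541/9 + (2/9)Q gives Q* = 193 and P* = 103.
With the subsidy, sellers receive Ps = Pb + 7 for each unit, where Pb is the price buyers pay.
On the curves, Pb = 811/6 - (1/6)Q and Ps = 541/9 + (2/9)Q; the wedge Ps − Pb = 7 gives 541/9 + (2/9)Q − (811/6 - (1/6)Q) = 7, so Q' = 211.
Then Pb = 811/6 − (1/6)·211 = 100 and Ps = 541/9 + (2/9)·211 = 107.
Buyers' price falls by P* − Pb = 103 − 100 = 3; sellers' price rises by Ps − P* = 107 − 103 = 4.

Buyers gain 3 per unit; sellers gain 4 per unit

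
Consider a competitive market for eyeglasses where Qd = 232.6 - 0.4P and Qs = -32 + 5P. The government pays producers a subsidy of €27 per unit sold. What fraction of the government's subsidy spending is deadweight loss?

Pre-subsidy: 232.6 - 0.4P = -32 + 5P gives P* = 49, Q* = 213.
With the subsidy, sellers receive Ps = Pb + 27 for each unit, where Pb is the price buyers pay.
Supply in terms of Pb becomes Qs = -32 + 5(Pb + 27) = 103 + 5Pb. Setting this equal to demand: 232.6 - 0.4Pb = 103 + 5Pb, so Pb = 24.
Sellers receive Ps = 24 + 27 = 51; Q' = 232.6 − 0.4·24 = 223.
ΔCS = ½(213 + 223)(49 − 24) = 5450; ΔPS = ½(213 + 223)(51 − 49) = 436.
Government spending = 27 × 223 = 6021.
DWL = ½ × 27 × (223 − 213) = 135; fraction = 135 / 6021 = 5/223.

DWL / government spending = 5/223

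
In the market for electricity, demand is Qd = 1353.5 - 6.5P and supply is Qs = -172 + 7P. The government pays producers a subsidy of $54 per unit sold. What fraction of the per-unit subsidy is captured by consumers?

Consumer share = 14/27

Pre-subsidy: 1353.5 - 6.5P = -172 + 7P gives P* = 113, Q* = 619.
With the subsidy, sellers receive Ps = Pb + 54 for each unit, where Pb is the price buyers pay.
Supply in terms of Pb becomes Qs = -172 + 7(Pb + 54) = 206 + 7Pb. Setting this equal to demand: 1353.5 - 6.5Pb = 206 + 7Pb, so Pb = 85.
Sellers receive Ps = 85 + 54 = 139; Q' = 1353.5 − 6.5·85 = 801.
Buyers' price falls by P* − Pb = 113 − 85 = 28; sellers' price rises by Ps − P* = 139 − 113 = 26.
So consumers capture 28/54 = 14/27 of each unit of subsidy.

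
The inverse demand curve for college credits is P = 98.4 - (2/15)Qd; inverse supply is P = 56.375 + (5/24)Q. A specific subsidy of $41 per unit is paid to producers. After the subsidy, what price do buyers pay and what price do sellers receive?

Pre-subsidy: 98.4 - (2/15)Q = 56.375 + (5/24)Q gives Q* = 123 and P* = 82.
With the subsidy, sellers receive Ps = Pb + 41 for each unit, where Pb is the price buyers pay.
On the curves, Pb = 98.4 - (2/15)Q and Ps = 56.375 + (5/24)Q; the wedge Ps − Pb = 41 gives 56.375 + (5/24)Q − (98.4 - (2/15)Q) = 41, so Q' = 243.
Then Pb = 98.4 − (2/15)·243 = 66 and Ps = 56.375 + (5/24)·243 = 107.

Buyers pay $66; sellers receive $107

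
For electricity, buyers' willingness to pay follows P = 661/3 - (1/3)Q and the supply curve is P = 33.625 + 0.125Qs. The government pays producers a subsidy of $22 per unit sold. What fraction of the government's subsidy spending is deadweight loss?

DWL / government spending = 264/5009

Pre-subsidy: 661/3 - (1/3)Q = 33.625 + 0.125Q gives Q* = 4481/11 and P* = 930/11.
With the subsidy, sellers receive Ps = Pb + 22 for each unit, where Pb is the price buyers pay.
On the curves, Pb = 661/3 - (1/3)Q and Ps = 33.625 + 0.125Q; the wedge Ps − Pb = 22 gives 33.625 + 0.125Q − (661/3 - (1/3)Q) = 22, so Q' = 5009/11.
Then Pb = 661/3 − (1/3)·(5009/11) = 754/11 and Ps = 33.625 + 0.125·(5009/11) = 996/11.
ΔCS = ½(4481/11 + 5009/11)(930/11 − 754/11) = 75920/11; ΔPS = ½(4481/11 + 5009/11)(996/11 − 930/11) = 28470/11.
Government spending = 22 × 5009/11 = 10018.
DWL = ½ × 22 × (5009/11 − 4481/11) = 528; fraction = 528 / 10018 = 264/5009.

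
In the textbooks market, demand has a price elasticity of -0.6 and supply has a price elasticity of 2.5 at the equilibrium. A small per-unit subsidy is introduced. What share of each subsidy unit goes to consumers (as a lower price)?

Consumer share = 25/31

For a small subsidy around the equilibrium, the benefit split depends on the relative slopes, which at a point are proportional to the elasticities.
Buyer share = εs/(εs + |εd|) = 2.5/(2.5 + 0.6) = 25/31; seller share = |εd|/(εs + |εd|) = 6/31.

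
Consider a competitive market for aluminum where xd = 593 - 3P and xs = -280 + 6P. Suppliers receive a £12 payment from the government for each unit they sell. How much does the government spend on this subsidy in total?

Pre-subsidy: 593 - 3P = -280 + 6P gives P* = 97, x* = 302.
With the subsidy, sellers receive Ps = Pb + 12 for each unit, where Pb is the price buyers pay.
Supply in terms of Pb becomes xs = -280 + 6(Pb + 12) = -208 + 6Pb. Setting this equal to demand: 593 - 3Pb = -208 + 6Pb, so Pb = 89.
Sellers receive Ps = 89 + 12 = 101; x' = 593 − 3·89 = 326.
Government outlay = subsidy × quantity = 12 × 326 = 3912.

Government cost = £3912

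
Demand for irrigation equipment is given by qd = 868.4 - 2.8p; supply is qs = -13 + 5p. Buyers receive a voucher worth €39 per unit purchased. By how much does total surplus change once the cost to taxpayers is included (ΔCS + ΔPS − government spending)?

Net change in total surplus = -€1365

Pre-subsidy: 868.4 - 2.8p = -13 + 5p gives p* = 113, q* = 552.
With the rebate, buyers effectively pay pb = ps − 39, where ps is the price sellers receive.
Demand in terms of ps becomes qd = 868.4 − 2.8(ps − 39) = 977.6 - 2.8ps. Setting this equal to supply: 977.6 - 2.8ps = -13 + 5ps, so ps = 127.
Buyers pay pb = 127 − 39 = 88; q' = -13 + 5·127 = 622.
ΔCS = ½(552 + 622)(113 − 88) = 14675; ΔPS = ½(552 + 622)(127 − 113) = 8218.
Government spending = 39 × 622 = 24258.
Net change = 14675 + 8218 − 24258 = -1365. The loss equals the DWL triangle ½·39·70.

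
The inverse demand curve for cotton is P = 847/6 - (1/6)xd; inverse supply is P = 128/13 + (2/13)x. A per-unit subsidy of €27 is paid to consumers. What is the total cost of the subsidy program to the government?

Pre-subsidy: 847/6 - (1/6)x = 128/13 + (2/13)x gives x* = 409.72 and P* = 72.88.
With the rebate, buyers effectively pay Pb = Ps − 27, where Ps is the price sellers receive.
On the curves, Pb = 847/6 - (1/6)x and Ps = 128/13 + (2/13)x; the wedge Ps − Pb = 27 gives 128/13 + (2/13)x − (847/6 - (1/6)x) = 27, so x' = 493.96.
Then Pb = 847/6 − (1/6)·493.96 = 58.84 and Ps = 128/13 + (2/13)·493.96 = 85.84.
Government outlay = subsidy × quantity = 27 × 493.96 = 13336.92.

Government cost = €13336.92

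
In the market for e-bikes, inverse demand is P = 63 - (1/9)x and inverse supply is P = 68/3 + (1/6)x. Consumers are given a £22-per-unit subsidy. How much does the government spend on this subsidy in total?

Pre-subsidy: 63 - (1/9)x = 68/3 + (1/6)x gives x* = 145.2 and P* = 703/15.
With the rebate, buyers effectively pay Pb = Ps − 22, where Ps is the price sellers receive.
On the curves, Pb = 63 - (1/9)x and Ps = 68/3 + (1/6)x; the wedge Ps − Pb = 22 gives 68/3 + (1/6)x − (63 - (1/9)x) = 22, so x' = 224.4.
Then Pb = 63 − (1/9)·224.4 = 571/15 and Ps = 68/3 + (1/6)·224.4 = 901/15.
Government outlay = subsidy × quantity = 22 × 224.4 = 4936.8.

Government cost = £4936.8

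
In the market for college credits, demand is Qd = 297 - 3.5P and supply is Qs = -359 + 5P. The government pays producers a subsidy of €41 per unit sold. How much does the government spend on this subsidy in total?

Pre-subsidy: 297 - 3.5P = -359 + 5P gives P* = 1312/17, Q* = 457/17.
With the subsidy, sellers receive Ps = Pb + 41 for each unit, where Pb is the price buyers pay.
Supply in terms of Pb becomes Qs = -359 + 5(Pb + 41) = -154 + 5Pb. Setting this equal to demand: 297 - 3.5Pb = -154 + 5Pb, so Pb = 902/17.
Sellers receive Ps = 902/17 + 41 = 1599/17; Q' = 297 − 3.5·(902/17) = 1892/17.
Government outlay = subsidy × quantity = 41 × 1892/17 = 77572/17.

Government cost = 77572/17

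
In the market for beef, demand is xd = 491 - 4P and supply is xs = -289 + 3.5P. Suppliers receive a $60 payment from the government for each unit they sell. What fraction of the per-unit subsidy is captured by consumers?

Consumer share = 7/15

Pre-subsidy: 491 - 4P = -289 + 3.5P gives P* = 104, x* = 75.
With the subsidy, sellers receive Ps = Pb + 60 for each unit, where Pb is the price buyers pay.
Supply in terms of Pb becomes xs = -289 + 3.5(Pb + 60) = -79 + 3.5Pb. Setting this equal to demand: 491 - 4Pb = -79 + 3.5Pb, so Pb = 76.
Sellers receive Ps = 76 + 60 = 136; x' = 491 − 4·76 = 187.
Buyers' price falls by P* − Pb = 104 − 76 = 28; sellers' price rises by Ps − P* = 136 − 104 = 32.
So consumers capture 28/60 = 7/15 of each unit of subsidy.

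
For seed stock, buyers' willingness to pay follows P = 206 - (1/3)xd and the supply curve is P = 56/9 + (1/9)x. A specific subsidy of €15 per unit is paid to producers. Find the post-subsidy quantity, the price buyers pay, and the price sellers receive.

x' = 483.25; buyers pay 539/12; sellers receive 719/12

Pre-subsidy: 206 - (1/3)x = 56/9 + (1/9)x gives x* = 449.5 and P* = 337/6.
With the subsidy, sellers receive Ps = Pb + 15 for each unit, where Pb is the price buyers pay.
On the curves, Pb = 206 - (1/3)x and Ps = 56/9 + (1/9)x; the wedge Ps − Pb = 15 gives 56/9 + (1/9)x − (206 - (1/3)x) = 15, so x' = 483.25.
Then Pb = 206 − (1/3)·483.25 = 539/12 and Ps = 56/9 + (1/9)·483.25 = 719/12.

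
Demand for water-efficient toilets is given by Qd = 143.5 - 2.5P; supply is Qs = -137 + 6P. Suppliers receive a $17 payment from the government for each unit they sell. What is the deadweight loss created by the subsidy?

Pre-subsidy: 143.5 - 2.5P = -137 + 6P gives P* = 33, Q* = 61.
With the subsidy, sellers receive Ps = Pb + 17 for each unit, where Pb is the price buyers pay.
Supply in terms of Pb becomes Qs = -137 + 6(Pb + 17) = -35 + 6Pb. Setting this equal to demand: 143.5 - 2.5Pb = -35 + 6Pb, so Pb = 21.
Sellers receive Ps = 21 + 17 = 38; Q' = 143.5 − 2.5·21 = 91.
The subsidy expands output by 91 − 61 = 30 past the efficient level; on those units the gap between marginal cost and willingness to pay runs from 0 up to 17.
DWL = ½ × 17 × 30 = 255.

Deadweight loss = $255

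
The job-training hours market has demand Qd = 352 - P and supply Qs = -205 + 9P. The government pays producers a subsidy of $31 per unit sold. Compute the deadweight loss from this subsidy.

Deadweight loss = $432.45

Pre-subsidy: 352 - P = -205 + 9P gives P* = 55.7, Q* = 296.3.
With the subsidy, sellers receive Ps = Pb + 31 for each unit, where Pb is the price buyers pay.
Supply in terms of Pb becomes Qs = -205 + 9(Pb + 31) = 74 + 9Pb. Setting this equal to demand: 352 - Pb = 74 + 9Pb, so Pb = 27.8.
Sellers receive Ps = 27.8 + 31 = 58.8; Q' = 352 − 1·27.8 = 324.2.
The subsidy expands output by 324.2 − 296.3 = 27.9 past the efficient level; on those units the gap between marginal cost and willingness to pay runs from 0 up to 31.
DWL = ½ × 31 × 27.9 = 432.45.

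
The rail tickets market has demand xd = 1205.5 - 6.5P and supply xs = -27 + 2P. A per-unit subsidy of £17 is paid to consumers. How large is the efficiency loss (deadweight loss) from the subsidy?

Pre-subsidy: 1205.5 - 6.5P = -27 + 2P gives P* = 145, x* = 263.
With the rebate, buyers effectively pay Pb = Ps − 17, where Ps is the price sellers receive.
Demand in terms of Ps becomes xd = 1205.5 − 6.5(Ps − 17) = 1316 - 6.5Ps. Setting this equal to supply: 1316 - 6.5Ps = -27 + 2Ps, so Ps = 158.
Buyers pay Pb = 158 − 17 = 141; x' = -27 + 2·158 = 289.
The subsidy expands output by 289 − 263 = 26 past the efficient level; on those units the gap between marginal cost and willingness to pay runs from 0 up to 17.
DWL = ½ × 17 × 26 = 221.

Deadweight loss = £221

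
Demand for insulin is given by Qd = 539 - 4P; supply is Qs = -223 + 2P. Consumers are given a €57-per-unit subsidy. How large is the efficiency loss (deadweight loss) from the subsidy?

Pre-subsidy: 539 - 4P = -223 + 2P gives P* = 127, Q* = 31.
With the rebate, buyers effectively pay Pb = Ps − 57, where Ps is the price sellers receive.
Demand in terms of Ps becomes Qd = 539 − 4(Ps − 57) = 767 - 4Ps. Setting this equal to supply: 767 - 4Ps = -223 + 2Ps, so Ps = 165.
Buyers pay Pb = 165 − 57 = 108; Q' = -223 + 2·165 = 107.
The subsidy expands output by 107 − 31 = 76 past the efficient level; on those units the gap between marginal cost and willingness to pay runs from 0 up to 57.
DWL = ½ × 57 × 76 = 2166.

Deadweight loss = €2166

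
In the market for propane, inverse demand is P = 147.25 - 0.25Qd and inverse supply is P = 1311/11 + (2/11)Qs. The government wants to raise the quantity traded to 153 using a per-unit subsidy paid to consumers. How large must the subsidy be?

At Q = 153, from the demand curve buyers pay Pb = 147.25 − 0.25·153 = 109; from the supply curve sellers need Ps = 1311/11 + (2/11)·153 = 147.
The subsidy must fill the gap: s = Ps − Pb = 147 − 109 = 38.

Required subsidy s = 38 per unit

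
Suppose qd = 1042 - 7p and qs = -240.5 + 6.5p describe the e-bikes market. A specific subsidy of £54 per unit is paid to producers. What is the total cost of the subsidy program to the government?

Government cost = £30186

Pre-subsidy: 1042 - 7p = -240.5 + 6.5p gives p* = 95, q* = 377.
With the subsidy, sellers receive ps = pb + 54 for each unit, where pb is the price buyers pay.
Supply in terms of pb becomes qs = -240.5 + 6.5(pb + 54) = 110.5 + 6.5pb. Setting this equal to demand: 1042 - 7pb = 110.5 + 6.5pb, so pb = 69.
Sellers receive ps = 69 + 54 = 123; q' = 1042 − 7·69 = 559.
Government outlay = subsidy × quantity = 54 × 559 = 30186.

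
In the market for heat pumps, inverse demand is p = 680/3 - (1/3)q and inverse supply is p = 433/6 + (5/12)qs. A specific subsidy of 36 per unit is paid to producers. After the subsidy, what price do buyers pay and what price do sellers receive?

Buyers pay 142; sellers receive 178

Pre-subsidy: 680/3 - (1/3)q = 433/6 + (5/12)q gives q* = 206 and p* = 158.
With the subsidy, sellers receive ps = pb + 36 for each unit, where pb is the price buyers pay.
On the curves, pb = 680/3 - (1/3)q and ps = 433/6 + (5/12)q; the wedge ps − pb = 36 gives 433/6 + (5/12)q − (680/3 - (1/3)q) = 36, so q' = 254.
Then pb = 680/3 − (1/3)·254 = 142 and ps = 433/6 + (5/12)·254 = 178.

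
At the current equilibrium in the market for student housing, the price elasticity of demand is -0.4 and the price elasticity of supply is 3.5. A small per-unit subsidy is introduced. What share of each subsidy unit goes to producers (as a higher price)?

Producer share = 4/39

For a small subsidy around the equilibrium, the benefit split depends on the relative slopes, which at a point are proportional to the elasticities.
Buyer share = εs/(εs + |εd|) = 3.5/(3.5 + 0.4) = 35/39; seller share = |εd|/(εs + |εd|) = 4/39.
So producers capture 4/39 of the subsidy.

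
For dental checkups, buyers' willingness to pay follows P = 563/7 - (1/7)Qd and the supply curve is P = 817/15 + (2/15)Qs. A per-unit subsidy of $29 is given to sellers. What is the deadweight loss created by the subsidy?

Pre-subsidy: 563/7 - (1/7)Q = 817/15 + (2/15)Q gives Q* = 94 and P* = 67.
With the subsidy, sellers receive Ps = Pb + 29 for each unit, where Pb is the price buyers pay.
On the curves, Pb = 563/7 - (1/7)Q and Ps = 817/15 + (2/15)Q; the wedge Ps − Pb = 29 gives 817/15 + (2/15)Q − (563/7 - (1/7)Q) = 29, so Q' = 199.
Then Pb = 563/7 − (1/7)·199 = 52 and Ps = 817/15 + (2/15)·199 = 81.
The subsidy expands output by 199 − 94 = 105 past the efficient level; on those units the gap between marginal cost and willingness to pay runs from 0 up to 29.
DWL = ½ × 29 × 105 = 1522.5.

Deadweight loss = $1522.5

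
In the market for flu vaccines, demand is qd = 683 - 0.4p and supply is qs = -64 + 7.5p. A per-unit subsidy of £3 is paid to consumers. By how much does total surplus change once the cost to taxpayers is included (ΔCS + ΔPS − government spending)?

Pre-subsidy: 683 - 0.4p = -64 + 7.5p gives p* = 7470/79, q* = 50969/79.
With the rebate, buyers effectively pay pb = ps − 3, where ps is the price sellers receive.
Demand in terms of ps becomes qd = 683 − 0.4(ps − 3) = 684.2 - 0.4ps. Setting this equal to supply: 684.2 - 0.4ps = -64 + 7.5ps, so ps = 7482/79.
Buyers pay pb = 7482/79 − 3 = 7245/79; q' = -64 + 7.5·(7482/79) = 51059/79.
ΔCS = ½(50969/79 + 51059/79)(7470/79 − 7245/79) = 11478150/6241; ΔPS = ½(50969/79 + 51059/79)(7482/79 − 7470/79) = 612168/6241.
Government spending = 3 × 51059/79 = 153177/79.
Net change = 11478150/6241 + 612168/6241 − 153177/79 = -135/79. The loss equals the DWL triangle ½·3·90/79.

Net change in total surplus = -135/79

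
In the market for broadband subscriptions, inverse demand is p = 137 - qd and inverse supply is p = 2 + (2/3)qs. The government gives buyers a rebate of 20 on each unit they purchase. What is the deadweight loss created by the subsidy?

Pre-subsidy: 137 - q = 2 + (2/3)q gives q* = 81 and p* = 56.
With the rebate, buyers effectively pay pb = ps − 20, where ps is the price sellers receive.
On the curves, pb = 137 - q and ps = 2 + (2/3)q; the wedge ps − pb = 20 gives 2 + (2/3)q − (137 - q) = 20, so q' = 93.
Then pb = 137 − 1·93 = 44 and ps = 2 + (2/3)·93 = 64.
The subsidy expands output by 93 − 81 = 12 past the efficient level; on those units the gap between marginal cost and willingness to pay runs from 0 up to 20.
DWL = ½ × 20 × 12 = 120.

Deadweight loss = 120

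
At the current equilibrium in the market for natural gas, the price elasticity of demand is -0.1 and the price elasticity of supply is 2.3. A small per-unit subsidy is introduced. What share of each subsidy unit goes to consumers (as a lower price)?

For a small subsidy around the equilibrium, the benefit split depends on the relative slopes, which at a point are proportional to the elasticities.
Buyer share = εs/(εs + |εd|) = 2.3/(2.3 + 0.1) = 23/24; seller share = |εd|/(εs + |εd|) = 1/24.

Consumer share = 23/24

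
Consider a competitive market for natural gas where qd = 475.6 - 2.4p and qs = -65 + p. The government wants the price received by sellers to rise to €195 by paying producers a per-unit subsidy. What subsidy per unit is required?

Required subsidy s = €51 per unit

At a seller price of 195, quantity supplied is -65 + 1·195 = 130.
Buyers absorb 130 only when they pay pb with 475.6 − 2.4·pb = 130, i.e. pb = 144.
s = ps − pb = 195 − 144 = 51.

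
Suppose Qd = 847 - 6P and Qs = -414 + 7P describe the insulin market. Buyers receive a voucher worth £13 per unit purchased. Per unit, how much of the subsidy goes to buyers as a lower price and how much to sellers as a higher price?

Pre-subsidy: 847 - 6P = -414 + 7P gives P* = 97, Q* = 265.
With the rebate, buyers effectively pay Pb = Ps − 13, where Ps is the price sellers receive.
Demand in terms of Ps becomes Qd = 847 − 6(Ps − 13) = 925 - 6Ps. Setting this equal to supply: 925 - 6Ps = -414 + 7Ps, so Ps = 103.
Buyers pay Pb = 103 − 13 = 90; Q' = -414 + 7·103 = 307.
Buyers' price falls by P* − Pb = 97 − 90 = 7; sellers' price rises by Ps − P* = 103 − 97 = 6.

Buyers gain £7 per unit; sellers gain £6 per unit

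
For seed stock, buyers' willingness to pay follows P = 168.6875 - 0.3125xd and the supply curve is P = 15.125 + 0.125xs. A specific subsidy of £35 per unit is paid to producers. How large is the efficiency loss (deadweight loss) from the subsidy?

Deadweight loss = £1400

Pre-subsidy: 168.6875 - 0.3125x = 15.125 + 0.125x gives x* = 351 and P* = 59.
With the subsidy, sellers receive Ps = Pb + 35 for each unit, where Pb is the price buyers pay.
On the curves, Pb = 168.6875 - 0.3125x and Ps = 15.125 + 0.125x; the wedge Ps − Pb = 35 gives 15.125 + 0.125x − (168.6875 - 0.3125x) = 35, so x' = 431.
Then Pb = 168.6875 − 0.3125·431 = 34 and Ps = 15.125 + 0.125·431 = 69.
The subsidy expands output by 431 − 351 = 80 past the efficient level; on those units the gap between marginal cost and willingness to pay runs from 0 up to 35.
DWL = ½ × 35 × 80 = 1400.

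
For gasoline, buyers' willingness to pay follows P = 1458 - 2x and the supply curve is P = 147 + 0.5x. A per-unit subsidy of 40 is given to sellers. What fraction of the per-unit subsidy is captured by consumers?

Consumer share = 0.8

Pre-subsidy: 1458 - 2x = 147 + 0.5x gives x* = 524.4 and P* = 409.2.
With the subsidy, sellers receive Ps = Pb + 40 for each unit, where Pb is the price buyers pay.
On the curves, Pb = 1458 - 2x and Ps = 147 + 0.5x; the wedge Ps − Pb = 40 gives 147 + 0.5x − (1458 - 2x) = 40, so x' = 540.4.
Then Pb = 1458 − 2·540.4 = 377.2 and Ps = 147 + 0.5·540.4 = 417.2.
Buyers' price falls by P* − Pb = 409.2 − 377.2 = 32; sellers' price rises by Ps − P* = 417.2 − 409.2 = 8.
So consumers capture 32/40 = 0.8 of each unit of subsidy.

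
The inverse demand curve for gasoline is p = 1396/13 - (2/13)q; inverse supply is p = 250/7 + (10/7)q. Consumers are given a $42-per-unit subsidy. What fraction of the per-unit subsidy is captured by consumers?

Pre-subsidy: 1396/13 - (2/13)q = 250/7 + (10/7)q gives q* = 1087/24 and p* = 1205/12.
With the rebate, buyers effectively pay pb = ps − 42, where ps is the price sellers receive.
On the curves, pb = 1396/13 - (2/13)q and ps = 250/7 + (10/7)q; the wedge ps − pb = 42 gives 250/7 + (10/7)q − (1396/13 - (2/13)q) = 42, so q' = 431/6.
Then pb = 1396/13 − (2/13)·(431/6) = 289/3 and ps = 250/7 + (10/7)·(431/6) = 415/3.
Buyers' price falls by p* − pb = 1205/12 − 289/3 = 49/12; sellers' price rises by ps − p* = 415/3 − 1205/12 = 455/12.
So consumers capture (49/12)/42 = 7/72 of each unit of subsidy.

Consumer share = 7/72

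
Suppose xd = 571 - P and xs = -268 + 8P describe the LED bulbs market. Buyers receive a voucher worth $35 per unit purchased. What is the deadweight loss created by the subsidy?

Deadweight loss = 4900/9

Pre-subsidy: 571 - P = -268 + 8P gives P* = 839/9, x* = 4300/9.
With the rebate, buyers effectively pay Pb = Ps − 35, where Ps is the price sellers receive.
Demand in terms of Ps becomes xd = 571 − 1(Ps − 35) = 606 - Ps. Setting this equal to supply: 606 - Ps = -268 + 8Ps, so Ps = 874/9.
Buyers pay Pb = 874/9 − 35 = 559/9; x' = -268 + 8·(874/9) = 4580/9.
The subsidy expands output by 4580/9 − 4300/9 = 280/9 past the efficient level; on those units the gap between marginal cost and willingness to pay runs from 0 up to 35.
DWL = ½ × 35 × 280/9 = 4900/9.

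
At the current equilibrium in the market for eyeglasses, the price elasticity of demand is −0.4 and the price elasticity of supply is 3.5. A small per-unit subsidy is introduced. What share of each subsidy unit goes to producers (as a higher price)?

For a small subsidy around the equilibrium, the benefit split depends on the relative slopes, which at a point are proportional to the elasticities.
Buyer share = εs/(εs + |εd|) = 3.5/(3.5 + 0.4) = 35/39; seller share = |εd|/(εs + |εd|) = 4/39.
So producers capture 4/39 of the subsidy.

Producer share = 4/39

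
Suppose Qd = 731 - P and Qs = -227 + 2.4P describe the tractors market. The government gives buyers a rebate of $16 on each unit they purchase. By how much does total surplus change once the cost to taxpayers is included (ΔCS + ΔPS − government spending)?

Pre-subsidy: 731 - P = -227 + 2.4P gives P* = 4790/17, Q* = 7637/17.
With the rebate, buyers effectively pay Pb = Ps − 16, where Ps is the price sellers receive.
Demand in terms of Ps becomes Qd = 731 − 1(Ps − 16) = 747 - Ps. Setting this equal to supply: 747 - Ps = -227 + 2.4Ps, so Ps = 4870/17.
Buyers pay Pb = 4870/17 − 16 = 4598/17; Q' = -227 + 2.4·(4870/17) = 7829/17.
ΔCS = ½(7637/17 + 7829/17)(4790/17 − 4598/17) = 1484736/289; ΔPS = ½(7637/17 + 7829/17)(4870/17 − 4790/17) = 618640/289.
Government spending = 16 × 7829/17 = 125264/17.
Net change = 1484736/289 + 618640/289 − 125264/17 = -1536/17. The loss equals the DWL triangle ½·16·192/17.

Net change in total surplus = -1536/17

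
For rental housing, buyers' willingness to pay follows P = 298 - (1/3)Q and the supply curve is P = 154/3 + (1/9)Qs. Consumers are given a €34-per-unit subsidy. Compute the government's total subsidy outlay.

Government cost = €21471

Pre-subsidy: 298 - (1/3)Q = 154/3 + (1/9)Q gives Q* = 555 and P* = 113.
With the rebate, buyers effectively pay Pb = Ps − 34, where Ps is the price sellers receive.
On the curves, Pb = 298 - (1/3)Q and Ps = 154/3 + (1/9)Q; the wedge Ps − Pb = 34 gives 154/3 + (1/9)Q − (298 - (1/3)Q) = 34, so Q' = 631.5.
Then Pb = 298 − (1/3)·631.5 = 87.5 and Ps = 154/3 + (1/9)·631.5 = 121.5.
Government outlay = subsidy × quantity = 34 × 631.5 = 21471.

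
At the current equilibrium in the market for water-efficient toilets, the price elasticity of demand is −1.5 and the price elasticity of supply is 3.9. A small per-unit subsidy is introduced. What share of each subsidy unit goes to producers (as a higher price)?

For a small subsidy around the equilibrium, the benefit split depends on the relative slopes, which at a point are proportional to the elasticities.
Buyer share = εs/(εs + |εd|) = 3.9/(3.9 + 1.5) = 13/18; seller share = |εd|/(εs + |εd|) = 5/18.
So producers capture 5/18 of the subsidy.

Producer share = 5/18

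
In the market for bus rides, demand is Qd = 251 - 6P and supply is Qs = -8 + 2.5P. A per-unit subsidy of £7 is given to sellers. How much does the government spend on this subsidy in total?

Pre-subsidy: 251 - 6P = -8 + 2.5P gives P* = 518/17, Q* = 1159/17.
With the subsidy, sellers receive Ps = Pb + 7 for each unit, where Pb is the price buyers pay.
Supply in terms of Pb becomes Qs = -8 + 2.5(Pb + 7) = 9.5 + 2.5Pb. Setting this equal to demand: 251 - 6Pb = 9.5 + 2.5Pb, so Pb = 483/17.
Sellers receive Ps = 483/17 + 7 = 602/17; Q' = 251 − 6·(483/17) = 1369/17.
Government outlay = subsidy × quantity = 7 × 1369/17 = 9583/17.

Government cost = 9583/17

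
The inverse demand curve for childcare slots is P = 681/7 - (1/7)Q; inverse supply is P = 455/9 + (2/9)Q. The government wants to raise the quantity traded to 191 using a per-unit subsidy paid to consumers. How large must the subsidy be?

Required subsidy s = 23 per unit

At Q = 191, from the demand curve buyers pay Pb = 681/7 − (1/7)·191 = 70; from the supply curve sellers need Ps = 455/9 + (2/9)·191 = 93.
The subsidy must fill the gap: s = Ps − Pb = 93 − 70 = 23.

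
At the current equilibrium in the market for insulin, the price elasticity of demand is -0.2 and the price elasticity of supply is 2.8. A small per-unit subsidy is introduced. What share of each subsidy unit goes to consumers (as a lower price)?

Consumer share = 14/15

For a small subsidy around the equilibrium, the benefit split depends on the relative slopes, which at a point are proportional to the elasticities.
Buyer share = εs/(εs + |εd|) = 2.8/(2.8 + 0.2) = 14/15; seller share = |εd|/(εs + |εd|) = 1/15.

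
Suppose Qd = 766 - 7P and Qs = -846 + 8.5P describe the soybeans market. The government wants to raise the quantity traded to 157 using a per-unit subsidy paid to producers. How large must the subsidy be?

At Q = 157, invert demand for the buyer price: Pb = (766 − 157)/7 = 87; invert supply for the seller price: Ps = (157 − (-846))/8.5 = 118.
The subsidy must fill the gap: s = Ps − Pb = 118 − 87 = 31.

Required subsidy s = 31 per unit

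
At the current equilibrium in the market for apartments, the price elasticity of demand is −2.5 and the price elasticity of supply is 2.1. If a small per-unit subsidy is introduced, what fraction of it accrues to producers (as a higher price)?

For a small subsidy around the equilibrium, the benefit split depends on the relative slopes, which at a point are proportional to the elasticities.
Buyer share = εs/(εs + |εd|) = 2.1/(2.1 + 2.5) = 21/46; seller share = |εd|/(εs + |εd|) = 25/46.
So producers capture 25/46 of the subsidy.

Producer share = 25/46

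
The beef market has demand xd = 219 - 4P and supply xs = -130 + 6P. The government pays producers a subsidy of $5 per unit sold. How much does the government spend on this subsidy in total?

Pre-subsidy: 219 - 4P = -130 + 6P gives P* = 34.9, x* = 79.4.
With the subsidy, sellers receive Ps = Pb + 5 for each unit, where Pb is the price buyers pay.
Supply in terms of Pb becomes xs = -130 + 6(Pb + 5) = -100 + 6Pb. Setting this equal to demand: 219 - 4Pb = -100 + 6Pb, so Pb = 31.9.
Sellers receive Ps = 31.9 + 5 = 36.9; x' = 219 − 4·31.9 = 91.4.
Government outlay = subsidy × quantity = 5 × 91.4 = 457.

Government cost = $457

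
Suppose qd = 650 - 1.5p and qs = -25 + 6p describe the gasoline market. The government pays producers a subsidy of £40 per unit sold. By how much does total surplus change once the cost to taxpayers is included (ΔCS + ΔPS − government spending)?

Net change in total surplus = -£960

Pre-subsidy: 650 - 1.5p = -25 + 6p gives p* = 90, q* = 515.
With the subsidy, sellers receive ps = pb + 40 for each unit, where pb is the price buyers pay.
Supply in terms of pb becomes qs = -25 + 6(pb + 40) = 215 + 6pb. Setting this equal to demand: 650 - 1.5pb = 215 + 6pb, so pb = 58.
Sellers receive ps = 58 + 40 = 98; q' = 650 − 1.5·58 = 563.
ΔCS = ½(515 + 563)(90 − 58) = 17248; ΔPS = ½(515 + 563)(98 − 90) = 4312.
Government spending = 40 × 563 = 22520.
Net change = 17248 + 4312 − 22520 = -960. The loss equals the DWL triangle ½·40·48.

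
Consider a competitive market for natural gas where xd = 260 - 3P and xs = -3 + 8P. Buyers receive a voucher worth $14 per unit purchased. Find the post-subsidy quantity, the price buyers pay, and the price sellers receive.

Pre-subsidy: 260 - 3P = -3 + 8P gives P* = 263/11, x* = 2071/11.
With the rebate, buyers effectively pay Pb = Ps − 14, where Ps is the price sellers receive.
Demand in terms of Ps becomes xd = 260 − 3(Ps − 14) = 302 - 3Ps. Setting this equal to supply: 302 - 3Ps = -3 + 8Ps, so Ps = 305/11.
Buyers pay Pb = 305/11 − 14 = 151/11; x' = -3 + 8·(305/11) = 2407/11.

x' = 2407/11; buyers pay 151/11; sellers receive 305/11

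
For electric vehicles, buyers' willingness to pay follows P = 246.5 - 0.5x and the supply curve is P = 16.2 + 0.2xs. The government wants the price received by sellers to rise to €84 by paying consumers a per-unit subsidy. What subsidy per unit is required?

At a seller price of 84, quantity supplied is -81 + 5·84 = 339.
Buyers absorb 339 only when they pay Pb = 246.5 − 0.5·339 = 77.
s = Ps − Pb = 84 − 77 = 7.

Required subsidy s = €7 per unit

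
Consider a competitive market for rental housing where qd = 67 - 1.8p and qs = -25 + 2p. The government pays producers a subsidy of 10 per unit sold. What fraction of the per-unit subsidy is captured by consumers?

Pre-subsidy: 67 - 1.8p = -25 + 2p gives p* = 460/19, q* = 445/19.
With the subsidy, sellers receive ps = pb + 10 for each unit, where pb is the price buyers pay.
Supply in terms of pb becomes qs = -25 + 2(pb + 10) = -5 + 2pb. Setting this equal to demand: 67 - 1.8pb = -5 + 2pb, so pb = 360/19.
Sellers receive ps = 360/19 + 10 = 550/19; q' = 67 − 1.8·(360/19) = 625/19.
Buyers' price falls by p* − pb = 460/19 − 360/19 = 100/19; sellers' price rises by ps − p* = 550/19 − 460/19 = 90/19.
So consumers capture (100/19)/10 = 10/19 of each unit of subsidy.

Consumer share = 10/19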